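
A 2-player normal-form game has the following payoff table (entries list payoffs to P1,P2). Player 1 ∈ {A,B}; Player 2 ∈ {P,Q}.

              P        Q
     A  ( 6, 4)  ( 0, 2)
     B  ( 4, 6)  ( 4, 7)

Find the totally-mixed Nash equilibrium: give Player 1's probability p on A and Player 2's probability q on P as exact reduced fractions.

p=1/3, q=2/3

P1 indiff ⇒ q·6+(1-q)·0 = q·4+(1-q)·4 ⇒ q(2) = (1-q)(4) ⇒ q = 2/3
P2 indiff ⇒ p·4+(1-p)·6 = p·2+(1-p)·7 ⇒ p(2) = (1-p)(1) ⇒ p = 1/3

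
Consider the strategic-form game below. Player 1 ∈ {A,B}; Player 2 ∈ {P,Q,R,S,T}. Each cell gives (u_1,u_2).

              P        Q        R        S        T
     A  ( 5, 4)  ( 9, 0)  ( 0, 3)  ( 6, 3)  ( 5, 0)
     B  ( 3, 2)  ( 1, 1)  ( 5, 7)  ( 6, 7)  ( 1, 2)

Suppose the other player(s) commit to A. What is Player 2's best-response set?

argmax u_2 = {P}

u_2(P vs A) = 4
u_2(Q vs A) = 0
u_2(R vs A) = 3
u_2(S vs A) = 3
u_2(T vs A) = 0
max payoff 4 at {P}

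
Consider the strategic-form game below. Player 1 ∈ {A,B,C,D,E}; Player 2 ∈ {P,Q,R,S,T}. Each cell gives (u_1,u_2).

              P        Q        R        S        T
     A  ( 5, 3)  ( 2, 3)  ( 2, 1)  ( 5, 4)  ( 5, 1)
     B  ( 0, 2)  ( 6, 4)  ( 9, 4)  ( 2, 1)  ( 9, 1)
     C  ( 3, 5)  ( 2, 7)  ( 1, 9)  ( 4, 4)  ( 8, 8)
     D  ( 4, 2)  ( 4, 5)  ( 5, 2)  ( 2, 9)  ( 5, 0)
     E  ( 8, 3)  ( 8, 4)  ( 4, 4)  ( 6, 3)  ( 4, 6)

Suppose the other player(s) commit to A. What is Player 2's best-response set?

u_2(P vs A) = 3
u_2(Q vs A) = 3
u_2(R vs A) = 1
u_2(S vs A) = 4
u_2(T vs A) = 1
max payoff 4 at {S}

P2 best: {S}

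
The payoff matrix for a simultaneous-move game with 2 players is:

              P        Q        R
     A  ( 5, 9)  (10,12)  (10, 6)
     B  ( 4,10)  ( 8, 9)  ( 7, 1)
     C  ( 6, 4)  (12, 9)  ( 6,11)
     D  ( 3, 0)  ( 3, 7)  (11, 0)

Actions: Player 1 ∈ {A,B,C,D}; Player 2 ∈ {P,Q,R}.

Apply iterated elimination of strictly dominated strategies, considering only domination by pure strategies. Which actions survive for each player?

Survivors P1:{A,C,D} P2:{Q,R}

P1 drop B (A beats it: P:5>4 Q:10>8 R:10>7)
P2 drop P (Q beats it: A:12>9 C:9>4 D:7>0)
P1→{A,C,D} P2→{Q,R}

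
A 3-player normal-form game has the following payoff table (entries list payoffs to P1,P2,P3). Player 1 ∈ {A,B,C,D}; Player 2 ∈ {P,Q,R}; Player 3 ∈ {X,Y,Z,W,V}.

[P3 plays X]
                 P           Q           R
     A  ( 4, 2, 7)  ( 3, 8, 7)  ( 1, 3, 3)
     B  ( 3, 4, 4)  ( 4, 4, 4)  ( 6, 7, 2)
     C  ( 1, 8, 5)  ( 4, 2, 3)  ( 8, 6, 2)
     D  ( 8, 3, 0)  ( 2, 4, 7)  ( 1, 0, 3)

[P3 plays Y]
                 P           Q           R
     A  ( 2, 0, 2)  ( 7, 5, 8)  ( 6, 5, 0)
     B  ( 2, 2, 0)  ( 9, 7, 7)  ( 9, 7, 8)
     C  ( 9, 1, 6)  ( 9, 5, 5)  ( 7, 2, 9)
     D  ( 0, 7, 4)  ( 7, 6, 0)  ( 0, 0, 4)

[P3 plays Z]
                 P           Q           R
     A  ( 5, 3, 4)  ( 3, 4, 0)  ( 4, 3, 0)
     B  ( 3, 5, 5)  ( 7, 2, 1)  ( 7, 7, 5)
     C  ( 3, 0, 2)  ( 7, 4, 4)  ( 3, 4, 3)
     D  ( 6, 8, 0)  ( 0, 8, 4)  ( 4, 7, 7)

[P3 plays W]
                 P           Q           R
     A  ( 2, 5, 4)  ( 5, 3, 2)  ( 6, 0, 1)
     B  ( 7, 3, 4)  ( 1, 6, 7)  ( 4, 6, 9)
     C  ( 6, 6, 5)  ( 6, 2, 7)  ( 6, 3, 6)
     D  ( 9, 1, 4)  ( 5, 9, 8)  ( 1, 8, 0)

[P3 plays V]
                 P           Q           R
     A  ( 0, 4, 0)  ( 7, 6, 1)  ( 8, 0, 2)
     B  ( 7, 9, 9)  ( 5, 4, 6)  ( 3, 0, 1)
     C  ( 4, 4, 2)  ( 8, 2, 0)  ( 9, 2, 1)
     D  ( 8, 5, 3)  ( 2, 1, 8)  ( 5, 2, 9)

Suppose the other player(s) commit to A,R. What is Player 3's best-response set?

P3 best: {X}

u_3(X vs A,R) = 3
u_3(Y vs A,R) = 0
u_3(Z vs A,R) = 0
u_3(W vs A,R) = 1
u_3(V vs A,R) = 2
max payoff 3 at {X}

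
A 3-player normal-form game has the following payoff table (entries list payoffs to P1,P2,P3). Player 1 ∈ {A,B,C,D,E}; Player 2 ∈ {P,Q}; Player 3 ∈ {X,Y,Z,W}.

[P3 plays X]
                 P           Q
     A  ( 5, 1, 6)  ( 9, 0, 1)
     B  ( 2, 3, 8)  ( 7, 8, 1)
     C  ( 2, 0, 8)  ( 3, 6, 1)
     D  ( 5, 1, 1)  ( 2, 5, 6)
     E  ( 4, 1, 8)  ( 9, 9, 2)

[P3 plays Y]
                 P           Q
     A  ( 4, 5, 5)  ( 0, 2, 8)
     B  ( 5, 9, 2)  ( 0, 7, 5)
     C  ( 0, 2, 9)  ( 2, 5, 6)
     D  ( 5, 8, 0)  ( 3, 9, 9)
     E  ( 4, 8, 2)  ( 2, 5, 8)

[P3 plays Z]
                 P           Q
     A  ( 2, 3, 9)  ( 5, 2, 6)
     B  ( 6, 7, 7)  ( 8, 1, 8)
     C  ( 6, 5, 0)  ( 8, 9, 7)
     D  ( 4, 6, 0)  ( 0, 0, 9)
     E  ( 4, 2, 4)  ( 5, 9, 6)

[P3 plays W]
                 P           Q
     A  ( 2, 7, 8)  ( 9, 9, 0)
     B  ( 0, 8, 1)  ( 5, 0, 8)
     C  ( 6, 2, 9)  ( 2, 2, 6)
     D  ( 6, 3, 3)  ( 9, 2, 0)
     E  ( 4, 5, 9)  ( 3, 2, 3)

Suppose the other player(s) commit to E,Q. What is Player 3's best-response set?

u_3(X vs E,Q) = 2
u_3(Y vs E,Q) = 8
u_3(Z vs E,Q) = 6
u_3(W vs E,Q) = 3
max payoff 8 at {Y}

P3 best: {Y}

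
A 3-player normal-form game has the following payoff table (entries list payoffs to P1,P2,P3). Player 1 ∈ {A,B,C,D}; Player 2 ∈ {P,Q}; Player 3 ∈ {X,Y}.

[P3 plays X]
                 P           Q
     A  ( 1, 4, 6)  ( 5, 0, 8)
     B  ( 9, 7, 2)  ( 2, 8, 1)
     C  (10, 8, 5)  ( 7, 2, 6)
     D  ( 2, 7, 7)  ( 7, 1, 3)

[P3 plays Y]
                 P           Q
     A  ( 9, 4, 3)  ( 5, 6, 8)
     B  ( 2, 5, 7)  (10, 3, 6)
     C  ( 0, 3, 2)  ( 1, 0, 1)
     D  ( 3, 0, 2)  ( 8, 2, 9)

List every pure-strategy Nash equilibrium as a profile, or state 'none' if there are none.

PSNE = {(C,P,X)}

(A,P,X): not NE [P1→C gives 10>1]
(A,P,Y): not NE [P2→Q gives 6>4; P3→X gives 6>3]
(A,Q,X): not NE [P1→D gives 7>5; P2→P gives 4>0]
(A,Q,Y): not NE [P1→B gives 10>5]
(B,P,X): not NE [P1→C gives 10>9; P2→Q gives 8>7; P3→Y gives 7>2]
(B,P,Y): not NE [P1→A gives 9>2]
(B,Q,X): not NE [P1→D gives 7>2; P3→Y gives 6>1]
(B,Q,Y): not NE [P2→P gives 5>3]
(C,P,X): NE
(C,P,Y): not NE [P1→A gives 9>0; P3→X gives 5>2]
(C,Q,X): not NE [P2→P gives 8>2]
(C,Q,Y): not NE [P1→B gives 10>1; P2→P gives 3>0; P3→X gives 6>1]
(D,P,X): not NE [P1→C gives 10>2]
(D,P,Y): not NE [P1→A gives 9>3; P2→Q gives 2>0; P3→X gives 7>2]
(D,Q,X): not NE [P2→P gives 7>1; P3→Y gives 9>3]
(D,Q,Y): not NE [P1→B gives 10>8]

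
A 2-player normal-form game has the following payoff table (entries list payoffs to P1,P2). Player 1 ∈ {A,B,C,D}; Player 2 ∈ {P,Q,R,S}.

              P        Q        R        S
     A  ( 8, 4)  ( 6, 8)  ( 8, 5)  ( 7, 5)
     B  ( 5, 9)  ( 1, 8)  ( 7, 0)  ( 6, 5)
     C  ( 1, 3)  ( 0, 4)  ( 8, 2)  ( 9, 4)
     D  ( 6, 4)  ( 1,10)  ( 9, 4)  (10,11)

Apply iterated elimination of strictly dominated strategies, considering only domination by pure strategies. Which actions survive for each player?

IESDS → P1:{A,D} P2:{Q,S}

P1 drop B (A beats it: P:8>5 Q:6>1 R:8>7 S:7>6)
P1 drop C (D beats it: P:6>1 Q:1>0 R:9>8 S:10>9)
P2 drop P (Q beats it: A:8>4 D:10>4)
P2 drop R (Q beats it: A:8>5 D:10>4)
P1→{A,D} P2→{Q,S}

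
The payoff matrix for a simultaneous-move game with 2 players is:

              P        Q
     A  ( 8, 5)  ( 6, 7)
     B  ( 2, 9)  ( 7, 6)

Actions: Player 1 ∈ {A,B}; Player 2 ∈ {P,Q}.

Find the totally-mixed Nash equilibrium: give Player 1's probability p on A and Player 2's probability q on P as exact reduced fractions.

P1 indiff ⇒ q·8+(1-q)·6 = q·2+(1-q)·7 ⇒ q(6) = (1-q)(1) ⇒ q = 1/7
P2 indiff ⇒ p·5+(1-p)·9 = p·7+(1-p)·6 ⇒ p(-2) = (1-p)(-3) ⇒ p = 3/5

(p,q) = (3/5, 1/7)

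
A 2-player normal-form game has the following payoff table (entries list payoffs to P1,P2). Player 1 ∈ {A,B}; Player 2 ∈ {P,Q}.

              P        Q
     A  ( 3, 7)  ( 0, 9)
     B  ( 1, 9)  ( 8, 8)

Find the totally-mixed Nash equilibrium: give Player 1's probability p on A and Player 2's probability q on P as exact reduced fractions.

p=1/3, q=4/5

P1 indiff ⇒ q·3+(1-q)·0 = q·1+(1-q)·8 ⇒ q(2) = (1-q)(8) ⇒ q = 4/5
P2 indiff ⇒ p·7+(1-p)·9 = p·9+(1-p)·8 ⇒ p(-2) = (1-p)(-1) ⇒ p = 1/3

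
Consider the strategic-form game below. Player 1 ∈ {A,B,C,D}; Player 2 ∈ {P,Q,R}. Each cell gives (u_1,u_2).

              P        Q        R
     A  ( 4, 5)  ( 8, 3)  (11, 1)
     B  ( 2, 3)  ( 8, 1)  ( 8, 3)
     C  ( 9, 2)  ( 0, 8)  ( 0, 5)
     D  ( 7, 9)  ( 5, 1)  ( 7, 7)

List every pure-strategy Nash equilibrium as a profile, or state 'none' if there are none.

(A,P): not NE [P1→C gives 9>4]
(A,Q): not NE [P2→P gives 5>3]
(A,R): not NE [P2→P gives 5>1]
(B,P): not NE [P1→C gives 9>2]
(B,Q): not NE [P2→R gives 3>1]
(B,R): not NE [P1→A gives 11>8]
(C,P): not NE [P2→Q gives 8>2]
(C,Q): not NE [P1→B gives 8>0]
(C,R): not NE [P1→A gives 11>0; P2→Q gives 8>5]
(D,P): not NE [P1→C gives 9>7]
(D,Q): not NE [P1→B gives 8>5; P2→P gives 9>1]
(D,R): not NE [P1→A gives 11>7; P2→P gives 9>7]

No pure NE.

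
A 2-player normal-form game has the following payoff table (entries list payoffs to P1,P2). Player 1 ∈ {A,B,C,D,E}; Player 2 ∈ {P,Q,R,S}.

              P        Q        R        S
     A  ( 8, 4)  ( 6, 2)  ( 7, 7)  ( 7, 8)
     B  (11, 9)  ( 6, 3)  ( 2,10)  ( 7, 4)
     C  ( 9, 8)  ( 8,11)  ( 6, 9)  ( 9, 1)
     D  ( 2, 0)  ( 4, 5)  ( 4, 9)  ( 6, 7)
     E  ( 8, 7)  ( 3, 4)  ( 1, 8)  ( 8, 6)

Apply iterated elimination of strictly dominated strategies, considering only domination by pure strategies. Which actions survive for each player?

IESDS → P1:{A,C} P2:{Q,R,S}

P1 drop D (A beats it: P:8>2 Q:6>4 R:7>4 S:7>6)
P1 drop E (C beats it: P:9>8 Q:8>3 R:6>1 S:9>8)
P2 drop P (R beats it: A:7>4 B:10>9 C:9>8)
P1 drop B (C beats it: Q:8>6 R:6>2 S:9>7)
P1→{A,C} P2→{Q,R,S}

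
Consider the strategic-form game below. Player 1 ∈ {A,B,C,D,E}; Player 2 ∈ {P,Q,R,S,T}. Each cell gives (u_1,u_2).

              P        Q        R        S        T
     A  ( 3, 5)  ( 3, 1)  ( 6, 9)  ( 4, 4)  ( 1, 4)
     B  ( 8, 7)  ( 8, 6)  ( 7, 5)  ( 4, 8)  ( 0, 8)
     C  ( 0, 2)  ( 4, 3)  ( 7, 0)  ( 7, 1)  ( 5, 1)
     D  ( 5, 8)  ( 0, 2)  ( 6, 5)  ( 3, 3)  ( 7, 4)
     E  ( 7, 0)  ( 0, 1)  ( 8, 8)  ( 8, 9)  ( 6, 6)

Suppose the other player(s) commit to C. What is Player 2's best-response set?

u_2(P vs C) = 2
u_2(Q vs C) = 3
u_2(R vs C) = 0
u_2(S vs C) = 1
u_2(T vs C) = 1
max payoff 3 at {Q}

argmax u_2 = {Q}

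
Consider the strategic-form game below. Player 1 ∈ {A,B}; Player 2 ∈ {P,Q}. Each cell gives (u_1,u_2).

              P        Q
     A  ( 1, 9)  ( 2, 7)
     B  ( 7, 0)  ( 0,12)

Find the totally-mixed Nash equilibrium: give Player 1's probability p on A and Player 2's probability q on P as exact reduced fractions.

P1 indiff ⇒ q·1+(1-q)·2 = q·7+(1-q)·0 ⇒ q(-6) = (1-q)(-2) ⇒ q = 1/4
P2 indiff ⇒ p·9+(1-p)·0 = p·7+(1-p)·12 ⇒ p(2) = (1-p)(12) ⇒ p = 6/7

P1 mixes 6/7 on A; P2 mixes 1/4 on P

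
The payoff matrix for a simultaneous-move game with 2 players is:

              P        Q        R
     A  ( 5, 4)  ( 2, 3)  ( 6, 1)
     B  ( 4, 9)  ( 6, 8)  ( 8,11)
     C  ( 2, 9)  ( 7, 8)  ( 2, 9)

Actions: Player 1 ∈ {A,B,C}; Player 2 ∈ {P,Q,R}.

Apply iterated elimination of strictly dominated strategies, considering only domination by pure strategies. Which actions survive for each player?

Remaining: P1:{A,B} P2:{P,R}

P2 drop Q (P beats it: A:4>3 B:9>8 C:9>8)
P1 drop C (A beats it: P:5>2 R:6>2)
P1→{A,B} P2→{P,R}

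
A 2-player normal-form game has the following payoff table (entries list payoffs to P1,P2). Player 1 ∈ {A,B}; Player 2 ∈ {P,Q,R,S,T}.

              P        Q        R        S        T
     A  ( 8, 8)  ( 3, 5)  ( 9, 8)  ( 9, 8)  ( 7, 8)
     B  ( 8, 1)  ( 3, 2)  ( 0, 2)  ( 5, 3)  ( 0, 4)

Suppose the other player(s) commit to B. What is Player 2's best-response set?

u_2(P vs B) = 1
u_2(Q vs B) = 2
u_2(R vs B) = 2
u_2(S vs B) = 3
u_2(T vs B) = 4
max payoff 4 at {T}

P2 best: {T}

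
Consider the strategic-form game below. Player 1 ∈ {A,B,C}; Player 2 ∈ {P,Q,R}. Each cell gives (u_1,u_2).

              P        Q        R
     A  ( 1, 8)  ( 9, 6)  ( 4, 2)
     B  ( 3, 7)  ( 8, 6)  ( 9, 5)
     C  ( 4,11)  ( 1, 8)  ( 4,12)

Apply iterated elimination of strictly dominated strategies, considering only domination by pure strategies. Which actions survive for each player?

IESDS → P1:{B,C} P2:{P,R}

P2 drop Q (P beats it: A:8>6 B:7>6 C:11>8)
P1 drop A (B beats it: P:3>1 R:9>4)
P1→{B,C} P2→{P,R}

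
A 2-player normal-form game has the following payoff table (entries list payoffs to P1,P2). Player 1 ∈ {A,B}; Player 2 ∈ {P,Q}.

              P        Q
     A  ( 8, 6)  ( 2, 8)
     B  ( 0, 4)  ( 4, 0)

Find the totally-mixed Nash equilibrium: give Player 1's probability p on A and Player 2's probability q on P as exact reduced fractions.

P1 indiff ⇒ q·8+(1-q)·2 = q·0+(1-q)·4 ⇒ q(8) = (1-q)(2) ⇒ q = 1/5
P2 indiff ⇒ p·6+(1-p)·4 = p·8+(1-p)·0 ⇒ p(-2) = (1-p)(-4) ⇒ p = 2/3

p=2/3, q=1/5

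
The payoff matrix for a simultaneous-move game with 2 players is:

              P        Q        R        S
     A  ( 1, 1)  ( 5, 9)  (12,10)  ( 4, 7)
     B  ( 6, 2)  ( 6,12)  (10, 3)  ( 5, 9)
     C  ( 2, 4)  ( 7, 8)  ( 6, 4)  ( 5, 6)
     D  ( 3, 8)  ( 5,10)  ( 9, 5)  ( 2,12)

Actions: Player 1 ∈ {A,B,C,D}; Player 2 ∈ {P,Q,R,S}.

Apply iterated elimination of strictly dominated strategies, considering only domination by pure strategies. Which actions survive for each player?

P1 drop D (B beats it: P:6>3 Q:6>5 R:10>9 S:5>2)
P2 drop P (Q beats it: A:9>1 B:12>2 C:8>4)
P2 drop S (Q beats it: A:9>7 B:12>9 C:8>6)
P1→{A,B,C} P2→{Q,R}

Remaining: P1:{A,B,C} P2:{Q,R}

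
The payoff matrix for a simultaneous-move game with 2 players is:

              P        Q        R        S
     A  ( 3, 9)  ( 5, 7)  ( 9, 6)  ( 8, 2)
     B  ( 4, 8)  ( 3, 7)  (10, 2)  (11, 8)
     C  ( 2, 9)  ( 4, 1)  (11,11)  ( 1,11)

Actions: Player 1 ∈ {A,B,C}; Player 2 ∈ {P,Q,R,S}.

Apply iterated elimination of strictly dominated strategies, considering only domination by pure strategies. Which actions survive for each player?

Survivors P1:{B,C} P2:{P,R,S}

P2 drop Q (P beats it: A:9>7 B:8>7 C:9>1)
P1 drop A (B beats it: P:4>3 R:10>9 S:11>8)
P1→{B,C} P2→{P,R,S}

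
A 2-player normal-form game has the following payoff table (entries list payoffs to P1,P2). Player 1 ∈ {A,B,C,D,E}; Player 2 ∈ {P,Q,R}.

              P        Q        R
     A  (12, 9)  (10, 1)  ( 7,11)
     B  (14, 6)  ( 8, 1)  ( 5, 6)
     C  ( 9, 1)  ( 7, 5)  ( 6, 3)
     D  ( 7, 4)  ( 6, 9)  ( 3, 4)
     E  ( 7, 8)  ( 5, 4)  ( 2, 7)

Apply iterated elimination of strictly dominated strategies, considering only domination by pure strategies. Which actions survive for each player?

P1 drop C (A beats it: P:12>9 Q:10>7 R:7>6)
P1 drop D (A beats it: P:12>7 Q:10>6 R:7>3)
P1 drop E (A beats it: P:12>7 Q:10>5 R:7>2)
P2 drop Q (P beats it: A:9>1 B:6>1)
P1→{A,B} P2→{P,R}

Survivors P1:{A,B} P2:{P,R}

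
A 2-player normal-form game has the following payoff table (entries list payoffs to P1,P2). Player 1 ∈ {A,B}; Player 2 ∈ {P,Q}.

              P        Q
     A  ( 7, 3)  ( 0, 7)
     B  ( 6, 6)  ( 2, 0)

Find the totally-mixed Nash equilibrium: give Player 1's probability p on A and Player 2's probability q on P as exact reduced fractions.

P1 mixes 3/5 on A; P2 mixes 2/3 on P

P1 indiff ⇒ q·7+(1-q)·0 = q·6+(1-q)·2 ⇒ q(1) = (1-q)(2) ⇒ q = 2/3
P2 indiff ⇒ p·3+(1-p)·6 = p·7+(1-p)·0 ⇒ p(-4) = (1-p)(-6) ⇒ p = 3/5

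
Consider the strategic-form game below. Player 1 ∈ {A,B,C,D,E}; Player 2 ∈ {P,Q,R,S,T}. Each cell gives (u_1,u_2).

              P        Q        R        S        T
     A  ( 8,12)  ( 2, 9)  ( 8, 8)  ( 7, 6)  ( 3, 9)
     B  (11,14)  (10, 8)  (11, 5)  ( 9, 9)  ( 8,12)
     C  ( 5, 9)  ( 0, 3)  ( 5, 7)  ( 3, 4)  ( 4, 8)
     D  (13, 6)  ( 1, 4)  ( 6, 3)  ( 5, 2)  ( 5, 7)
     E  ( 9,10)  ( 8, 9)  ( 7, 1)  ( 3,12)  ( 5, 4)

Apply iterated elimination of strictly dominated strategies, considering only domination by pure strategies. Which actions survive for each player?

Remaining: P1:{B,D} P2:{P,T}

P1 drop A (B beats it: P:11>8 Q:10>2 R:11>8 S:9>7 T:8>3)
P1 drop C (B beats it: P:11>5 Q:10>0 R:11>5 S:9>3 T:8>4)
P1 drop E (B beats it: P:11>9 Q:10>8 R:11>7 S:9>3 T:8>5)
P2 drop Q (P beats it: B:14>8 D:6>4)
P2 drop R (P beats it: B:14>5 D:6>3)
P2 drop S (P beats it: B:14>9 D:6>2)
P1→{B,D} P2→{P,T}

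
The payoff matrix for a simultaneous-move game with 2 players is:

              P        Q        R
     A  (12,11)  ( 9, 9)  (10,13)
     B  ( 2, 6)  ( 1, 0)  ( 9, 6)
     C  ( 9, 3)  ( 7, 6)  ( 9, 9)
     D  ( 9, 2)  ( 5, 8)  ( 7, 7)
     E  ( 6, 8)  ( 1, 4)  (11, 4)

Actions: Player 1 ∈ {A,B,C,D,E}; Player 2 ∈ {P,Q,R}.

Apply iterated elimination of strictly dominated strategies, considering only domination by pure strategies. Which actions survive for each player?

P1 drop B (A beats it: P:12>2 Q:9>1 R:10>9)
P1 drop C (A beats it: P:12>9 Q:9>7 R:10>9)
P1 drop D (A beats it: P:12>9 Q:9>5 R:10>7)
P2 drop Q (P beats it: A:11>9 E:8>4)
P1→{A,E} P2→{P,R}

Remaining: P1:{A,E} P2:{P,R}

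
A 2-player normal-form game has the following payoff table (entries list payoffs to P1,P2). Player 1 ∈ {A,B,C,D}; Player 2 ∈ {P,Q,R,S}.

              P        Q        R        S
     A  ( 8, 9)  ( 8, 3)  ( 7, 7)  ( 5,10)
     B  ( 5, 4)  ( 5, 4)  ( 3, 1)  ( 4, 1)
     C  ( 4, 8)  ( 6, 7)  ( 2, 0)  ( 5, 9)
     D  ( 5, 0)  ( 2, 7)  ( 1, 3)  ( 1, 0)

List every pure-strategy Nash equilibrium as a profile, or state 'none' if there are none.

(A,P): not NE [P2→S gives 10>9]
(A,Q): not NE [P2→S gives 10>3]
(A,R): not NE [P2→S gives 10>7]
(A,S): NE
(B,P): not NE [P1→A gives 8>5]
(B,Q): not NE [P1→A gives 8>5]
(B,R): not NE [P1→A gives 7>3; P2→Q gives 4>1]
(B,S): not NE [P1→C gives 5>4; P2→Q gives 4>1]
(C,P): not NE [P1→A gives 8>4; P2→S gives 9>8]
(C,Q): not NE [P1→A gives 8>6; P2→S gives 9>7]
(C,R): not NE [P1→A gives 7>2; P2→S gives 9>0]
(C,S): NE
(D,P): not NE [P1→A gives 8>5; P2→Q gives 7>0]
(D,Q): not NE [P1→A gives 8>2]
(D,R): not NE [P1→A gives 7>1; P2→Q gives 7>3]
(D,S): not NE [P1→C gives 5>1; P2→Q gives 7>0]

NE set: (A,S), (C,S)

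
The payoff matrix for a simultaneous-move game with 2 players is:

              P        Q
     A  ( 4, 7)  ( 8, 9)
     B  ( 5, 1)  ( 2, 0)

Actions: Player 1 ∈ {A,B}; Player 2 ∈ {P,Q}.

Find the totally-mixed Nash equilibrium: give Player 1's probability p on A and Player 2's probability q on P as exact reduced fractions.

P1 indiff ⇒ q·4+(1-q)·8 = q·5+(1-q)·2 ⇒ q(-1) = (1-q)(-6) ⇒ q = 6/7
P2 indiff ⇒ p·7+(1-p)·1 = p·9+(1-p)·0 ⇒ p(-2) = (1-p)(-1) ⇒ p = 1/3

p=1/3, q=6/7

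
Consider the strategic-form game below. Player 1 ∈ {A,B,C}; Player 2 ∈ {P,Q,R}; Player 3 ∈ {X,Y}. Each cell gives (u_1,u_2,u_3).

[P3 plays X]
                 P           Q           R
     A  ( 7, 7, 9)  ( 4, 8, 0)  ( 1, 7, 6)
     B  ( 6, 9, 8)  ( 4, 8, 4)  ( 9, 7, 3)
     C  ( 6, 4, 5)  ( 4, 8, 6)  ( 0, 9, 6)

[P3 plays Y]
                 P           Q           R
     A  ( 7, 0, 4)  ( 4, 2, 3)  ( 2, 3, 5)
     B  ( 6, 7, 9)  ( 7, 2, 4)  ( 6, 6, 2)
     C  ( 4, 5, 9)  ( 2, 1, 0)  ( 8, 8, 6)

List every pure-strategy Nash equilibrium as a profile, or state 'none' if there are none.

(A,P,X): not NE [P2→Q gives 8>7]
(A,P,Y): not NE [P2→R gives 3>0; P3→X gives 9>4]
(A,Q,X): not NE [P3→Y gives 3>0]
(A,Q,Y): not NE [P1→B gives 7>4; P2→R gives 3>2]
(A,R,X): not NE [P1→B gives 9>1; P2→Q gives 8>7]
(A,R,Y): not NE [P1→C gives 8>2; P3→X gives 6>5]
(B,P,X): not NE [P1→A gives 7>6; P3→Y gives 9>8]
(B,P,Y): not NE [P1→A gives 7>6]
(B,Q,X): not NE [P2→P gives 9>8]
(B,Q,Y): not NE [P2→P gives 7>2]
(B,R,X): not NE [P2→P gives 9>7]
(B,R,Y): not NE [P1→C gives 8>6; P2→P gives 7>6; P3→X gives 3>2]
(C,P,X): not NE [P1→A gives 7>6; P2→R gives 9>4; P3→Y gives 9>5]
(C,P,Y): not NE [P1→A gives 7>4; P2→R gives 8>5]
(C,Q,X): not NE [P2→R gives 9>8]
(C,Q,Y): not NE [P1→B gives 7>2; P2→R gives 8>1; P3→X gives 6>0]
(C,R,X): not NE [P1→B gives 9>0]
(C,R,Y): NE

Nash profiles: (C,R,Y)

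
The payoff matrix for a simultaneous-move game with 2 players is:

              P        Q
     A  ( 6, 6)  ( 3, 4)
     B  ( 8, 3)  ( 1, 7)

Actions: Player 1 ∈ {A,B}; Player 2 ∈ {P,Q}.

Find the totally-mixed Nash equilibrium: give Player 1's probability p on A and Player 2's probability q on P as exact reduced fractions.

P1 indiff ⇒ q·6+(1-q)·3 = q·8+(1-q)·1 ⇒ q(-2) = (1-q)(-2) ⇒ q = 1/2
P2 indiff ⇒ p·6+(1-p)·3 = p·4+(1-p)·7 ⇒ p(2) = (1-p)(4) ⇒ p = 2/3

(p,q) = (2/3, 1/2)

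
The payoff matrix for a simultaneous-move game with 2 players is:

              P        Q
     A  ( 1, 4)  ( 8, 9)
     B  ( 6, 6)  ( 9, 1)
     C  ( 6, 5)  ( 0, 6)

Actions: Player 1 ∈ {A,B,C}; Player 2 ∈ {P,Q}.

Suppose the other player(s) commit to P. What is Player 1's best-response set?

u_1(A vs P) = 1
u_1(B vs P) = 6
u_1(C vs P) = 6
max payoff 6 at {B,C}

BR_1 = {B,C}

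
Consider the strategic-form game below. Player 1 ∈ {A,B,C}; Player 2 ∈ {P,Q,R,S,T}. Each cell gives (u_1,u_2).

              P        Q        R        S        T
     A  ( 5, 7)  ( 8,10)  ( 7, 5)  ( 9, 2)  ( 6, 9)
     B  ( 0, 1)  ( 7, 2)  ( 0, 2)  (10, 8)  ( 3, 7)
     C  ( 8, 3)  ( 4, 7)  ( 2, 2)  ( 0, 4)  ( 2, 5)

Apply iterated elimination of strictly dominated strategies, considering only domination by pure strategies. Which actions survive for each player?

P2 drop P (Q beats it: A:10>7 B:2>1 C:7>3)
P1 drop C (A beats it: Q:8>4 R:7>2 S:9>0 T:6>2)
P2 drop R (T beats it: A:9>5 B:7>2)
P1→{A,B} P2→{Q,S,T}

Remaining: P1:{A,B} P2:{Q,S,T}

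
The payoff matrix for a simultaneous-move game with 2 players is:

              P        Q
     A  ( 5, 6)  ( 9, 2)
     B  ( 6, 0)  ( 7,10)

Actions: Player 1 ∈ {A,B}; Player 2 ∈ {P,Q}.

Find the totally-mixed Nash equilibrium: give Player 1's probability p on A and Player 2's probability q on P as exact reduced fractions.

P1 indiff ⇒ q·5+(1-q)·9 = q·6+(1-q)·7 ⇒ q(-1) = (1-q)(-2) ⇒ q = 2/3
P2 indiff ⇒ p·6+(1-p)·0 = p·2+(1-p)·10 ⇒ p(4) = (1-p)(10) ⇒ p = 5/7

p=5/7, q=2/3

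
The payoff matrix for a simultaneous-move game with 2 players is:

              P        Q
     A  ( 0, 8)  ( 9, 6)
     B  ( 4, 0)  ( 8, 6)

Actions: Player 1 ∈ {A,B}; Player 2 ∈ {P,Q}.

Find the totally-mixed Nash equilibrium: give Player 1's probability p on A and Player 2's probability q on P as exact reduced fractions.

(p,q) = (3/4, 1/5)

P1 indiff ⇒ q·0+(1-q)·9 = q·4+(1-q)·8 ⇒ q(-4) = (1-q)(-1) ⇒ q = 1/5
P2 indiff ⇒ p·8+(1-p)·0 = p·6+(1-p)·6 ⇒ p(2) = (1-p)(6) ⇒ p = 3/4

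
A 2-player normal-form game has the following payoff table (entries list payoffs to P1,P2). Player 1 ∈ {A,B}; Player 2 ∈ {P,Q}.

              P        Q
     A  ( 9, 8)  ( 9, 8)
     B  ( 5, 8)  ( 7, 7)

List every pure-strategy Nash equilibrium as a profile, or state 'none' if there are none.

(A,P): NE
(A,Q): NE
(B,P): not NE [P1→A gives 9>5]
(B,Q): not NE [P1→A gives 9>7; P2→P gives 8>7]

PSNE = {(A,P), (A,Q)}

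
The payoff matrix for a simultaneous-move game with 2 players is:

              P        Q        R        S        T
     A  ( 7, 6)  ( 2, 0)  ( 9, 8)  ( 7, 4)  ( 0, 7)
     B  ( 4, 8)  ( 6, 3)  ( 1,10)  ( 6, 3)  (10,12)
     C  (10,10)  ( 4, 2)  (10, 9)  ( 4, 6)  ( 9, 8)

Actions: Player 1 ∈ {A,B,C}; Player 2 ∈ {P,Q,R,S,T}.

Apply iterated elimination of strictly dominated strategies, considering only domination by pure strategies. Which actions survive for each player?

IESDS → P1:{B,C} P2:{P,R,T}

P2 drop Q (P beats it: A:6>0 B:8>3 C:10>2)
P2 drop S (P beats it: A:6>4 B:8>3 C:10>6)
P1 drop A (C beats it: P:10>7 R:10>9 T:9>0)
P1→{B,C} P2→{P,R,T}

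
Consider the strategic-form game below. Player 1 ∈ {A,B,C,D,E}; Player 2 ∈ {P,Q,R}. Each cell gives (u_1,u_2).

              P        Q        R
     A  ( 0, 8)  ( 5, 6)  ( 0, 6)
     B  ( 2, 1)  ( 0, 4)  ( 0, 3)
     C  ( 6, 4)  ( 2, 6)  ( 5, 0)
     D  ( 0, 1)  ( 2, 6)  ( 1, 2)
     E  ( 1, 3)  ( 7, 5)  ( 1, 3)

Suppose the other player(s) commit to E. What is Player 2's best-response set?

P2 best: {Q}

u_2(P vs E) = 3
u_2(Q vs E) = 5
u_2(R vs E) = 3
max payoff 5 at {Q}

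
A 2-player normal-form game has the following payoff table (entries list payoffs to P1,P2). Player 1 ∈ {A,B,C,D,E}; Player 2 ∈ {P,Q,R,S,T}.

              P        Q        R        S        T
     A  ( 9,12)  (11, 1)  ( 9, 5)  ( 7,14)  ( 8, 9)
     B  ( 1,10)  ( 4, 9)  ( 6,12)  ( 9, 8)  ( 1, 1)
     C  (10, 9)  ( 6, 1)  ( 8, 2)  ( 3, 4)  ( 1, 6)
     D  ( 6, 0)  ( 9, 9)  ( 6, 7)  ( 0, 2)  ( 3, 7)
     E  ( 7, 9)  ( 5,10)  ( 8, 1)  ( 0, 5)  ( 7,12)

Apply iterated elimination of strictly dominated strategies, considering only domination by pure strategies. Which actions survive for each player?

IESDS → P1:{A,B,C} P2:{P,R,S}

P1 drop D (A beats it: P:9>6 Q:11>9 R:9>6 S:7>0 T:8>3)
P1 drop E (A beats it: P:9>7 Q:11>5 R:9>8 S:7>0 T:8>7)
P2 drop Q (P beats it: A:12>1 B:10>9 C:9>1)
P2 drop T (P beats it: A:12>9 B:10>1 C:9>6)
P1→{A,B,C} P2→{P,R,S}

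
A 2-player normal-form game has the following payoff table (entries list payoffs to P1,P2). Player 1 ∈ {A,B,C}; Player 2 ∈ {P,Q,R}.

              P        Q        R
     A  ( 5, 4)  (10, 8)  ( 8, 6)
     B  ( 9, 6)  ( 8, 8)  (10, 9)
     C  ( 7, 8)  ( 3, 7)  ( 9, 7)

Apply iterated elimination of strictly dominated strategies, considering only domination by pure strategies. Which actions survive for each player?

Survivors P1:{A,B} P2:{Q,R}

P1 drop C (B beats it: P:9>7 Q:8>3 R:10>9)
P2 drop P (Q beats it: A:8>4 B:8>6)
P1→{A,B} P2→{Q,R}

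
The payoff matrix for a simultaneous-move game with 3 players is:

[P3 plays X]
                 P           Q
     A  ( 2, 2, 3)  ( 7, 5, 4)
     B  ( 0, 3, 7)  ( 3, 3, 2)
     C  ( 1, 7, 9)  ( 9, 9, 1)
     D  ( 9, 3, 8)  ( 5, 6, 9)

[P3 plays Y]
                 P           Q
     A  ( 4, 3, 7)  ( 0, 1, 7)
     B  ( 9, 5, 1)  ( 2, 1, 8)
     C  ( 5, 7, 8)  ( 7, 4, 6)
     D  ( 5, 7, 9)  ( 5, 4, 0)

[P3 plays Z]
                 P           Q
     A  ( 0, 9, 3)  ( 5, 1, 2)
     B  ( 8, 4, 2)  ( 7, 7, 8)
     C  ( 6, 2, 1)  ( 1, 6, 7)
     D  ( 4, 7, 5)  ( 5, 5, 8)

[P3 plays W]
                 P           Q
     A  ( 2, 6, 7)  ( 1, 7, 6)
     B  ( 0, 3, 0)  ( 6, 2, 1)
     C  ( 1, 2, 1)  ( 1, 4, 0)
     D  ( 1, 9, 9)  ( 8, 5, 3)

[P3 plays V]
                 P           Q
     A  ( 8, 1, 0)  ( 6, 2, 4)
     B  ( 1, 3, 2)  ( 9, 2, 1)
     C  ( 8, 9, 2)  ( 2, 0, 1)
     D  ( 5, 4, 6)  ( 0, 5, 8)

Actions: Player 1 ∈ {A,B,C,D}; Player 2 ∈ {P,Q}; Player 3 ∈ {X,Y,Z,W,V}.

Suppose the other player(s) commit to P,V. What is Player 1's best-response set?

u_1(A vs P,V) = 8
u_1(B vs P,V) = 1
u_1(C vs P,V) = 8
u_1(D vs P,V) = 5
max payoff 8 at {A,C}

argmax u_1 = {A,C}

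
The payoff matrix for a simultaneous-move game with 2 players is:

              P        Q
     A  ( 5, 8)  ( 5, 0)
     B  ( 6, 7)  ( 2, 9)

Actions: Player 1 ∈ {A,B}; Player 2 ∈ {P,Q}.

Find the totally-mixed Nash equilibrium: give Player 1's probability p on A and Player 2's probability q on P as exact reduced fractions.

P1 indiff ⇒ q·5+(1-q)·5 = q·6+(1-q)·2 ⇒ q(-1) = (1-q)(-3) ⇒ q = 3/4
P2 indiff ⇒ p·8+(1-p)·7 = p·0+(1-p)·9 ⇒ p(8) = (1-p)(2) ⇒ p = 1/5

p=1/5, q=3/4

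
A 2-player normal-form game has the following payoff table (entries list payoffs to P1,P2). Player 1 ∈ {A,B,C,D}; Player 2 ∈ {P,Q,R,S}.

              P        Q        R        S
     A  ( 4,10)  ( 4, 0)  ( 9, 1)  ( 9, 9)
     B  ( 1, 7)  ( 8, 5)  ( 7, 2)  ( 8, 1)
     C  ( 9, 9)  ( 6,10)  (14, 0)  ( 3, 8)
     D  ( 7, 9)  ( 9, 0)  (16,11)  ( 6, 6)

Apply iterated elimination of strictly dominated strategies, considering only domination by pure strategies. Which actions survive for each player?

P2 drop S (P beats it: A:10>9 B:7>1 C:9>8 D:9>6)
P1 drop A (C beats it: P:9>4 Q:6>4 R:14>9)
P1 drop B (D beats it: P:7>1 Q:9>8 R:16>7)
P1→{C,D} P2→{P,Q,R}

Remaining: P1:{C,D} P2:{P,Q,R}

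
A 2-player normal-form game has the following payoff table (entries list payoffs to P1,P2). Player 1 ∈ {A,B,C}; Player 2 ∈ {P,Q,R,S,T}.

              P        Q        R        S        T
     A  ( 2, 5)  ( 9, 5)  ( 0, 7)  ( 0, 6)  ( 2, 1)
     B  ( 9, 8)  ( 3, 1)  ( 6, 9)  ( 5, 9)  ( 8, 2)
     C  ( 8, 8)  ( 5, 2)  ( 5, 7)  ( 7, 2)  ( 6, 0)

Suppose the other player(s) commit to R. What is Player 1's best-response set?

BR_1 = {B}

u_1(A vs R) = 0
u_1(B vs R) = 6
u_1(C vs R) = 5
max payoff 6 at {B}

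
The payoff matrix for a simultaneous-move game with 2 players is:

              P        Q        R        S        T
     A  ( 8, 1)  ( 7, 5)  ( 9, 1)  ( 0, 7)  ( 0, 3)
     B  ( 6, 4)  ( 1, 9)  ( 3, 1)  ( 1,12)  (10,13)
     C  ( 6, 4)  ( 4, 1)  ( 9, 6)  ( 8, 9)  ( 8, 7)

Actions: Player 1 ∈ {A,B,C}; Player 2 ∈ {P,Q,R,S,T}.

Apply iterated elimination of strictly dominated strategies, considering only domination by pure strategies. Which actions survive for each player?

IESDS → P1:{B,C} P2:{S,T}

P2 drop P (S beats it: A:7>1 B:12>4 C:9>4)
P2 drop Q (S beats it: A:7>5 B:12>9 C:9>1)
P2 drop R (S beats it: A:7>1 B:12>1 C:9>6)
P1 drop A (B beats it: S:1>0 T:10>0)
P1→{B,C} P2→{S,T}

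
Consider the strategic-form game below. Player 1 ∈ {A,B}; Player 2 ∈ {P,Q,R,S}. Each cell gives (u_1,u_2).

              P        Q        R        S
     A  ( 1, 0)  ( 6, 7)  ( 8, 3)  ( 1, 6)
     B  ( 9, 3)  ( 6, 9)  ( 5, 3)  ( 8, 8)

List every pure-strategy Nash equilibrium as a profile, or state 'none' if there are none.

PSNE = {(A,Q), (B,Q)}

(A,P): not NE [P1→B gives 9>1; P2→Q gives 7>0]
(A,Q): NE
(A,R): not NE [P2→Q gives 7>3]
(A,S): not NE [P1→B gives 8>1; P2→Q gives 7>6]
(B,P): not NE [P2→Q gives 9>3]
(B,Q): NE
(B,R): not NE [P1→A gives 8>5; P2→Q gives 9>3]
(B,S): not NE [P2→Q gives 9>8]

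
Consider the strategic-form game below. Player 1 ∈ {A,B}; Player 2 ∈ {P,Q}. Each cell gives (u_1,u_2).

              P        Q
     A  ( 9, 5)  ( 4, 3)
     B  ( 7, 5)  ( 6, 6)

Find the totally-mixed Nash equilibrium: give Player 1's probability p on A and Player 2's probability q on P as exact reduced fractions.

p=1/3, q=1/2

P1 indiff ⇒ q·9+(1-q)·4 = q·7+(1-q)·6 ⇒ q(2) = (1-q)(2) ⇒ q = 1/2
P2 indiff ⇒ p·5+(1-p)·5 = p·3+(1-p)·6 ⇒ p(2) = (1-p)(1) ⇒ p = 1/3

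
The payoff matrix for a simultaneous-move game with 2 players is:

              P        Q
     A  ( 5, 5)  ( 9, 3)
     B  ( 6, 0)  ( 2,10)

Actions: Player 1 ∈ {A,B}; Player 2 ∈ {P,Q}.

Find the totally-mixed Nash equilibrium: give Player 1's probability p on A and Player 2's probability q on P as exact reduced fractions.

(p,q) = (5/6, 7/8)

P1 indiff ⇒ q·5+(1-q)·9 = q·6+(1-q)·2 ⇒ q(-1) = (1-q)(-7) ⇒ q = 7/8
P2 indiff ⇒ p·5+(1-p)·0 = p·3+(1-p)·10 ⇒ p(2) = (1-p)(10) ⇒ p = 5/6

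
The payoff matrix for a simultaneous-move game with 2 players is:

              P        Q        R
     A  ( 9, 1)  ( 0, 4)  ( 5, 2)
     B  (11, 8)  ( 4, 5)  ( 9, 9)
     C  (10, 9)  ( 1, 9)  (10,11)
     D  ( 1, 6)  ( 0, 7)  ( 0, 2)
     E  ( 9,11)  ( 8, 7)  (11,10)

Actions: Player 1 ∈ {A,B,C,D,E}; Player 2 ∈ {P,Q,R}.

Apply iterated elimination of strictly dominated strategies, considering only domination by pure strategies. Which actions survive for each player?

IESDS → P1:{B,C,E} P2:{P,R}

P1 drop A (B beats it: P:11>9 Q:4>0 R:9>5)
P1 drop D (B beats it: P:11>1 Q:4>0 R:9>0)
P2 drop Q (R beats it: B:9>5 C:11>9 E:10>7)
P1→{B,C,E} P2→{P,R}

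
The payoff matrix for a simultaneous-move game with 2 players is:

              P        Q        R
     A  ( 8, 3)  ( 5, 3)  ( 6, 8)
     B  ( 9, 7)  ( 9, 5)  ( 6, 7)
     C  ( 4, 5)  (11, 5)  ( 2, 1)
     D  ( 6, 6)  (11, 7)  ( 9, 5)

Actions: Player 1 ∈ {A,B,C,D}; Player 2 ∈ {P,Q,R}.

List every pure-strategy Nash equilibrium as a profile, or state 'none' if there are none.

NE set: (B,P), (C,Q), (D,Q)

(A,P): not NE [P1→B gives 9>8; P2→R gives 8>3]
(A,Q): not NE [P1→D gives 11>5; P2→R gives 8>3]
(A,R): not NE [P1→D gives 9>6]
(B,P): NE
(B,Q): not NE [P1→D gives 11>9; P2→R gives 7>5]
(B,R): not NE [P1→D gives 9>6]
(C,P): not NE [P1→B gives 9>4]
(C,Q): NE
(C,R): not NE [P1→D gives 9>2; P2→Q gives 5>1]
(D,P): not NE [P1→B gives 9>6; P2→Q gives 7>6]
(D,Q): NE
(D,R): not NE [P2→Q gives 7>5]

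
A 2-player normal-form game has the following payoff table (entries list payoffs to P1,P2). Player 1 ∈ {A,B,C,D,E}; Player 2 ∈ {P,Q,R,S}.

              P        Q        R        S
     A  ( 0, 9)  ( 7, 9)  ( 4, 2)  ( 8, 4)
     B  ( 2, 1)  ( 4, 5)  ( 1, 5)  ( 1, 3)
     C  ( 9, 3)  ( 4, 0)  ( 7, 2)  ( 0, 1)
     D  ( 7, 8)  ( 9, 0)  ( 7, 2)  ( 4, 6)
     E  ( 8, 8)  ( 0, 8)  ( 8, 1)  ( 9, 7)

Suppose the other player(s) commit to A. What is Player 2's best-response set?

u_2(P vs A) = 9
u_2(Q vs A) = 9
u_2(R vs A) = 2
u_2(S vs A) = 4
max payoff 9 at {P,Q}

P2 best: {P,Q}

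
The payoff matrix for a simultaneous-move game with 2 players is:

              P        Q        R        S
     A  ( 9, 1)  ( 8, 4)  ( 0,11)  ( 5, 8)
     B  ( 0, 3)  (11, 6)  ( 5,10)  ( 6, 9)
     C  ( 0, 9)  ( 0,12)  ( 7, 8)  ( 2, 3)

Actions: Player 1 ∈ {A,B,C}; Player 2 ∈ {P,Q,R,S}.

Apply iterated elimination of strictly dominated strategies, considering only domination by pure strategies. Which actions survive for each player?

P2 drop P (Q beats it: A:4>1 B:6>3 C:12>9)
P1 drop A (B beats it: Q:11>8 R:5>0 S:6>5)
P2 drop S (R beats it: B:10>9 C:8>3)
P1→{B,C} P2→{Q,R}

Remaining: P1:{B,C} P2:{Q,R}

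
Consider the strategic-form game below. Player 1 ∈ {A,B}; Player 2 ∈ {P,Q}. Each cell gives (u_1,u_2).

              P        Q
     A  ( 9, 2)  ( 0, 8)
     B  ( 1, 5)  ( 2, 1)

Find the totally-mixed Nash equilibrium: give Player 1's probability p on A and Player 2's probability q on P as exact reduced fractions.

P1 indiff ⇒ q·9+(1-q)·0 = q·1+(1-q)·2 ⇒ q(8) = (1-q)(2) ⇒ q = 1/5
P2 indiff ⇒ p·2+(1-p)·5 = p·8+(1-p)·1 ⇒ p(-6) = (1-p)(-4) ⇒ p = 2/5

p=2/5, q=1/5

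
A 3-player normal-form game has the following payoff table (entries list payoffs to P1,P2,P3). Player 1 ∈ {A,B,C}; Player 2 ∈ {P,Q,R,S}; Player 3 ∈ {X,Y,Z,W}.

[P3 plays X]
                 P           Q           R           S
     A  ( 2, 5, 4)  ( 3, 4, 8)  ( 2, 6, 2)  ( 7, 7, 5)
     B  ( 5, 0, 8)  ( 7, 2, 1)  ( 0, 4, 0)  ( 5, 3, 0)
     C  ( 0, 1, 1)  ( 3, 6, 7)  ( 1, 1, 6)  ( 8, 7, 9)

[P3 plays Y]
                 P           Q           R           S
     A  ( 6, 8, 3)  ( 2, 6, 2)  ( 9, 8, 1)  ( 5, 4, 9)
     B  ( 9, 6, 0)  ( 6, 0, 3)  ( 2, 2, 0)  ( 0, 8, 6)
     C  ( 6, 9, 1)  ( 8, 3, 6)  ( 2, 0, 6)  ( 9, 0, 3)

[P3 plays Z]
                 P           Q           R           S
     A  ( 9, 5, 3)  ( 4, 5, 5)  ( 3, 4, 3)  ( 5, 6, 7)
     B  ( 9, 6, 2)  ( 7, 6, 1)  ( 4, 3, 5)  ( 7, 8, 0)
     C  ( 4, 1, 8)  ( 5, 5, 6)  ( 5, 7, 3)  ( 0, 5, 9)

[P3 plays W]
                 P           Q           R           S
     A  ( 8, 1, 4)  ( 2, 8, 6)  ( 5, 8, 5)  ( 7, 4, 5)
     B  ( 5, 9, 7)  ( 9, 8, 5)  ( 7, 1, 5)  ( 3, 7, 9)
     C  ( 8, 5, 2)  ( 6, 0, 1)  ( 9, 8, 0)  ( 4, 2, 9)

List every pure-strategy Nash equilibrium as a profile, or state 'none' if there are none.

NE set: (C,S,X)

(A,P,X): not NE [P1→B gives 5>2; P2→S gives 7>5]
(A,P,Y): not NE [P1→B gives 9>6; P3→W gives 4>3]
(A,P,Z): not NE [P2→S gives 6>5; P3→W gives 4>3]
(A,P,W): not NE [P2→R gives 8>1]
(A,Q,X): not NE [P1→B gives 7>3; P2→S gives 7>4]
(A,Q,Y): not NE [P1→C gives 8>2; P2→R gives 8>6; P3→X gives 8>2]
(A,Q,Z): not NE [P1→B gives 7>4; P2→S gives 6>5; P3→X gives 8>5]
(A,Q,W): not NE [P1→B gives 9>2; P3→X gives 8>6]
(A,R,X): not NE [P2→S gives 7>6; P3→W gives 5>2]
(A,R,Y): not NE [P3→W gives 5>1]
(A,R,Z): not NE [P1→C gives 5>3; P2→S gives 6>4; P3→W gives 5>3]
(A,R,W): not NE [P1→C gives 9>5]
(A,S,X): not NE [P1→C gives 8>7; P3→Y gives 9>5]
(A,S,Y): not NE [P1→C gives 9>5; P2→R gives 8>4]
(A,S,Z): not NE [P1→B gives 7>5; P3→Y gives 9>7]
(A,S,W): not NE [P2→R gives 8>4; P3→Y gives 9>5]
(B,P,X): not NE [P2→R gives 4>0]
(B,P,Y): not NE [P2→S gives 8>6; P3→X gives 8>0]
(B,P,Z): not NE [P2→S gives 8>6; P3→X gives 8>2]
(B,P,W): not NE [P1→C gives 8>5; P3→X gives 8>7]
(B,Q,X): not NE [P2→R gives 4>2; P3→W gives 5>1]
(B,Q,Y): not NE [P1→C gives 8>6; P2→S gives 8>0; P3→W gives 5>3]
(B,Q,Z): not NE [P2→S gives 8>6; P3→W gives 5>1]
(B,Q,W): not NE [P2→P gives 9>8]
(B,R,X): not NE [P1→A gives 2>0; P3→W gives 5>0]
(B,R,Y): not NE [P1→A gives 9>2; P2→S gives 8>2; P3→W gives 5>0]
(B,R,Z): not NE [P1→C gives 5>4; P2→S gives 8>3]
(B,R,W): not NE [P1→C gives 9>7; P2→P gives 9>1]
(B,S,X): not NE [P1→C gives 8>5; P2→R gives 4>3; P3→W gives 9>0]
(B,S,Y): not NE [P1→C gives 9>0; P3→W gives 9>6]
(B,S,Z): not NE [P3→W gives 9>0]
(B,S,W): not NE [P1→A gives 7>3; P2→P gives 9>7]
(C,P,X): not NE [P1→B gives 5>0; P2→S gives 7>1; P3→Z gives 8>1]
(C,P,Y): not NE [P1→B gives 9>6; P3→Z gives 8>1]
(C,P,Z): not NE [P1→B gives 9>4; P2→R gives 7>1]
(C,P,W): not NE [P2→R gives 8>5; P3→Z gives 8>2]
(C,Q,X): not NE [P1→B gives 7>3; P2→S gives 7>6]
(C,Q,Y): not NE [P2→P gives 9>3; P3→X gives 7>6]
(C,Q,Z): not NE [P1→B gives 7>5; P2→R gives 7>5; P3→X gives 7>6]
(C,Q,W): not NE [P1→B gives 9>6; P2→R gives 8>0; P3→X gives 7>1]
(C,R,X): not NE [P1→A gives 2>1; P2→S gives 7>1]
(C,R,Y): not NE [P1→A gives 9>2; P2→P gives 9>0]
(C,R,Z): not NE [P3→Y gives 6>3]
(C,R,W): not NE [P3→Y gives 6>0]
(C,S,X): NE
(C,S,Y): not NE [P2→P gives 9>0; P3→W gives 9>3]
(C,S,Z): not NE [P1→B gives 7>0; P2→R gives 7>5]
(C,S,W): not NE [P1→A gives 7>4; P2→R gives 8>2]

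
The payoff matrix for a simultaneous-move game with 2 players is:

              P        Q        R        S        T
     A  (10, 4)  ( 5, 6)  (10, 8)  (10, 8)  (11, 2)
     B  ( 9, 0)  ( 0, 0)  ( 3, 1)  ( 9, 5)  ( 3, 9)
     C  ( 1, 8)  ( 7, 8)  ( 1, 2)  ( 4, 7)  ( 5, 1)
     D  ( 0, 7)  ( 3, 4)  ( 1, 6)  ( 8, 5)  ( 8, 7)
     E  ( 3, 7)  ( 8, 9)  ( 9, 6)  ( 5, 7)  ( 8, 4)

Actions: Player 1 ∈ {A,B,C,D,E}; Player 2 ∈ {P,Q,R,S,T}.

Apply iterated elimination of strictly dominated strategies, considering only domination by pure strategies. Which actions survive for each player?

IESDS → P1:{A,E} P2:{Q,R,S}

P1 drop B (A beats it: P:10>9 Q:5>0 R:10>3 S:10>9 T:11>3)
P1 drop C (E beats it: P:3>1 Q:8>7 R:9>1 S:5>4 T:8>5)
P1 drop D (A beats it: P:10>0 Q:5>3 R:10>1 S:10>8 T:11>8)
P2 drop P (Q beats it: A:6>4 E:9>7)
P2 drop T (Q beats it: A:6>2 E:9>4)
P1→{A,E} P2→{Q,R,S}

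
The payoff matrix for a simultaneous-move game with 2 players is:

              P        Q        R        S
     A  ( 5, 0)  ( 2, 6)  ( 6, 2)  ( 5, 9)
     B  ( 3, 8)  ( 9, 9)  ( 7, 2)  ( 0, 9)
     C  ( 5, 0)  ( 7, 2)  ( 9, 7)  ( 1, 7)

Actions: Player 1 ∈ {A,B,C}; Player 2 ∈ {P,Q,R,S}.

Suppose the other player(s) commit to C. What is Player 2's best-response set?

argmax u_2 = {R,S}

u_2(P vs C) = 0
u_2(Q vs C) = 2
u_2(R vs C) = 7
u_2(S vs C) = 7
max payoff 7 at {R,S}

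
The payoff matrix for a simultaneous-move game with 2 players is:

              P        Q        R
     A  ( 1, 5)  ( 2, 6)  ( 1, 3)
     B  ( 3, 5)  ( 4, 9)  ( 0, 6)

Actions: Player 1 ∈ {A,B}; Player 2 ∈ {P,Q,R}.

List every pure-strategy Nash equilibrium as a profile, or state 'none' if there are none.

(A,P): not NE [P1→B gives 3>1; P2→Q gives 6>5]
(A,Q): not NE [P1→B gives 4>2]
(A,R): not NE [P2→Q gives 6>3]
(B,P): not NE [P2→Q gives 9>5]
(B,Q): NE
(B,R): not NE [P1→A gives 1>0; P2→Q gives 9>6]

Nash profiles: (B,Q)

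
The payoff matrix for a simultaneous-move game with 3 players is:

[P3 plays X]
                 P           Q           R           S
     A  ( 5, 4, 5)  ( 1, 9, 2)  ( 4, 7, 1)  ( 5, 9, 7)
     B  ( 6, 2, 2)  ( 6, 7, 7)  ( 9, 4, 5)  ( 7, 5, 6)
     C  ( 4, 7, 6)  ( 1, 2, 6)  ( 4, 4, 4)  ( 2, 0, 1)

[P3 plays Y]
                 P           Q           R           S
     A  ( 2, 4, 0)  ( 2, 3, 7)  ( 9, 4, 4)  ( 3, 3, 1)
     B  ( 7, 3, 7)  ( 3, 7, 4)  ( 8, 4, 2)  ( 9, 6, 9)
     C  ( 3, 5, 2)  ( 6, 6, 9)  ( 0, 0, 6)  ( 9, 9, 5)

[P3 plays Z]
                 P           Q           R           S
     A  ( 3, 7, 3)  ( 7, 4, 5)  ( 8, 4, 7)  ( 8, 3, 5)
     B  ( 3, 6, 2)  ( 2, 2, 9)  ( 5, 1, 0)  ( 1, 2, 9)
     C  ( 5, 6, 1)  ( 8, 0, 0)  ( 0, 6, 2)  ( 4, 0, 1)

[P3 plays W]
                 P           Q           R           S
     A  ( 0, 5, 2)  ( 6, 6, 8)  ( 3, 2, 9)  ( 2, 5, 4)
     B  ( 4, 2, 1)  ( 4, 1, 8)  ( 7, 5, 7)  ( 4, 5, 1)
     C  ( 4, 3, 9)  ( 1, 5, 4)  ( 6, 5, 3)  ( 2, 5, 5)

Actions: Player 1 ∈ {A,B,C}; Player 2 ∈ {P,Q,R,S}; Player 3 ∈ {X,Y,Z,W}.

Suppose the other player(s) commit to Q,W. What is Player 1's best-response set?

u_1(A vs Q,W) = 6
u_1(B vs Q,W) = 4
u_1(C vs Q,W) = 1
max payoff 6 at {A}

BR_1 = {A}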